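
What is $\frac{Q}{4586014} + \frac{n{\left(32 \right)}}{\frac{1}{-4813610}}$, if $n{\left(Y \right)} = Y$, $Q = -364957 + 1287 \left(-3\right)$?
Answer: $- \frac{353204525793049}{2293007} \approx -1.5404 \cdot 10^{8}$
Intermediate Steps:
$Q = -368818$ ($Q = -364957 - 3861 = -368818$)
$\frac{Q}{4586014} + \frac{n{\left(32 \right)}}{\frac{1}{-4813610}} = - \frac{368818}{4586014} + \frac{32}{\frac{1}{-4813610}} = \left(-368818\right) \frac{1}{4586014} + \frac{32}{- \frac{1}{4813610}} = - \frac{184409}{2293007} + 32 \left(-4813610\right) = - \frac{184409}{2293007} - 154035520 = - \frac{353204525793049}{2293007}$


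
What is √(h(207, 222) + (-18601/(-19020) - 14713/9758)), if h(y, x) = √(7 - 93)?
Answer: √(-1140641889145395 + 2152894112504100*I*√86)/46399290 ≈ 2.0927 + 2.2157*I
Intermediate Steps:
h(y, x) = I*√86 (h(y, x) = √(-86) = I*√86)
√(h(207, 222) + (-18601/(-19020) - 14713/9758)) = √(I*√86 + (-18601/(-19020) - 14713/9758)) = √(I*√86 + (-18601*(-1/19020) - 14713*1/9758)) = √(I*√86 + (18601/19020 - 14713/9758)) = √(I*√86 - 49166351/92798580) = √(-49166351/92798580 + I*√86)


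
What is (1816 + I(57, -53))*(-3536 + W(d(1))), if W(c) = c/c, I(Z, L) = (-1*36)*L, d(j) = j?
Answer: -13164340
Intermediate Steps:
I(Z, L) = -36*L
W(c) = 1
(1816 + I(57, -53))*(-3536 + W(d(1))) = (1816 - 36*(-53))*(-3536 + 1) = (1816 + 1908)*(-3535) = 3724*(-3535) = -13164340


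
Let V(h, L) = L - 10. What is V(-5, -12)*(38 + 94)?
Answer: -2904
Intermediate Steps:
V(h, L) = -10 + L
V(-5, -12)*(38 + 94) = (-10 - 12)*(38 + 94) = -22*132 = -2904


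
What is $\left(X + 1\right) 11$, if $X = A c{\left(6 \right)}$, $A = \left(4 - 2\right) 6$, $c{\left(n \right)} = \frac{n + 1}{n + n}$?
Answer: $88$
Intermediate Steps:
$c{\left(n \right)} = \frac{1 + n}{2 n}$
$A = 12$ ($A = 2 \cdot 6 = 12$)
$X = 7$ ($X = 12 \frac{1 + 6}{2 \cdot 6} = 12 \cdot \frac{1}{2} \cdot \frac{1}{6} \cdot 7 = 12 \cdot \frac{7}{12} = 7$)
$\left(X + 1\right) 11 = \left(7 + 1\right) 11 = 8 \cdot 11 = 88$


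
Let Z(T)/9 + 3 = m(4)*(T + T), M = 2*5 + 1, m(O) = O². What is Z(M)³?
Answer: 30988732221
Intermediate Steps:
M = 11 (M = 10 + 1 = 11)
Z(T) = -27 + 288*T (Z(T) = -27 + 9*(4²*(T + T)) = -27 + 9*(16*(2*T)) = -27 + 9*(32*T) = -27 + 288*T)
Z(M)³ = (-27 + 288*11)³ = (-27 + 3168)³ = 3141³ = 30988732221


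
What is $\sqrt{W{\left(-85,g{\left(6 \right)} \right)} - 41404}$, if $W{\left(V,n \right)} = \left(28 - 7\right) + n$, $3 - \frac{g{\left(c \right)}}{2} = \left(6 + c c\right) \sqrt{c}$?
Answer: $\sqrt{-41377 - 84 \sqrt{6}} \approx 203.92 i$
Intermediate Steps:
$g{\left(c \right)} = 6 - 2 \sqrt{c} \left(6 + c^{2}\right)$ ($g{\left(c \right)} = 6 - 2 \left(6 + c c\right) \sqrt{c} = 6 - 2 \left(6 + c^{2}\right) \sqrt{c} = 6 - 2 \sqrt{c} \left(6 + c^{2}\right)$)
$W{\left(V,n \right)} = 21 + n$
$\sqrt{W{\left(-85,g{\left(6 \right)} \right)} - 41404} = \sqrt{\left(21 - \left(-6 + 12 \sqrt{6} + 72 \sqrt{6}\right)\right) - 41404} = \sqrt{\left(21 - \left(-6 + 12 \sqrt{6} + 2 \cdot 36 \sqrt{6}\right)\right) - 41404} = \sqrt{\left(21 - \left(-6 + 84 \sqrt{6}\right)\right) - 41404} = \sqrt{\left(21 + \left(6 - 84 \sqrt{6}\right)\right) - 41404} = \sqrt{\left(27 - 84 \sqrt{6}\right) - 41404} = \sqrt{-41377 - 84 \sqrt{6}}$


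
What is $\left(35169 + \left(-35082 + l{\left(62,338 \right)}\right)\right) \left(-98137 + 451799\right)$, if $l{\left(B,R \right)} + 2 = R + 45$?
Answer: $165513816$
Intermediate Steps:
$l{\left(B,R \right)} = 43 + R$ ($l{\left(B,R \right)} = -2 + \left(R + 45\right) = -2 + \left(45 + R\right) = 43 + R$)
$\left(35169 + \left(-35082 + l{\left(62,338 \right)}\right)\right) \left(-98137 + 451799\right) = \left(35169 + \left(-35082 + \left(43 + 338\right)\right)\right) \left(-98137 + 451799\right) = \left(35169 + \left(-35082 + 381\right)\right) 353662 = \left(35169 - 34701\right) 353662 = 468 \cdot 353662 = 165513816$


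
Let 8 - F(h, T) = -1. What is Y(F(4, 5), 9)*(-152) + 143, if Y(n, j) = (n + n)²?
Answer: -49105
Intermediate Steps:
F(h, T) = 9 (F(h, T) = 8 - 1*(-1) = 8 + 1 = 9)
Y(n, j) = 4*n² (Y(n, j) = (2*n)² = 4*n²)
Y(F(4, 5), 9)*(-152) + 143 = (4*9²)*(-152) + 143 = (4*81)*(-152) + 143 = 324*(-152) + 143 = -49248 + 143 = -49105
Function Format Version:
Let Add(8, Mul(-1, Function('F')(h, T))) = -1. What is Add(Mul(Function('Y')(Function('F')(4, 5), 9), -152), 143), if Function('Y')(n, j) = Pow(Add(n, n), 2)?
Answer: -49105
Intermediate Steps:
Function('F')(h, T) = 9 (Function('F')(h, T) = Add(8, Mul(-1, -1)) = Add(8, 1) = 9)
Function('Y')(n, j) = Mul(4, Pow(n, 2)) (Function('Y')(n, j) = Pow(Mul(2, n), 2) = Mul(4, Pow(n, 2)))
Add(Mul(Function('Y')(Function('F')(4, 5), 9), -152), 143) = Add(Mul(Mul(4, Pow(9, 2)), -152), 143) = Add(Mul(Mul(4, 81), -152), 143) = Add(Mul(324, -152), 143) = Add(-49248, 143) = -49105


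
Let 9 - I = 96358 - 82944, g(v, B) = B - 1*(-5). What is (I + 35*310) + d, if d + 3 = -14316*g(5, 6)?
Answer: -160034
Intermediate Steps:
g(v, B) = 5 + B (g(v, B) = B + 5 = 5 + B)
I = -13405 (I = 9 - (96358 - 82944) = 9 - 1*13414 = 9 - 13414 = -13405)
d = -157479 (d = -3 - 14316*(5 + 6) = -3 - 14316*11 = -3 - 157476 = -157479)
(I + 35*310) + d = (-13405 + 35*310) - 157479 = (-13405 + 10850) - 157479 = -2555 - 157479 = -160034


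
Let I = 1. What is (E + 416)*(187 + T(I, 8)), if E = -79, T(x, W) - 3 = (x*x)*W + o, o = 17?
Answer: 72455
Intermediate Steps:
T(x, W) = 20 + W*x² (T(x, W) = 3 + ((x*x)*W + 17) = 3 + (x²*W + 17) = 3 + (W*x² + 17) = 3 + (17 + W*x²) = 20 + W*x²)
(E + 416)*(187 + T(I, 8)) = (-79 + 416)*(187 + (20 + 8*1²)) = 337*(187 + (20 + 8*1)) = 337*(187 + (20 + 8)) = 337*(187 + 28) = 337*215 = 72455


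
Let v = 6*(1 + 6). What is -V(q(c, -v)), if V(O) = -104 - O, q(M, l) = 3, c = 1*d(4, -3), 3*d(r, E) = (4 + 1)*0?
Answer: 107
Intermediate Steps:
v = 42 (v = 6*7 = 42)
d(r, E) = 0 (d(r, E) = ((4 + 1)*0)/3 = (5*0)/3 = (⅓)*0 = 0)
c = 0 (c = 1*0 = 0)
-V(q(c, -v)) = -(-104 - 1*3) = -(-104 - 3) = -1*(-107) = 107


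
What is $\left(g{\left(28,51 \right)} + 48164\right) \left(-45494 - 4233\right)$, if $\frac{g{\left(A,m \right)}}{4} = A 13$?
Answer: $-2467453740$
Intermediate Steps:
$g{\left(A,m \right)} = 52 A$ ($g{\left(A,m \right)} = 4 A 13 = 4 \cdot 13 A = 52 A$)
$\left(g{\left(28,51 \right)} + 48164\right) \left(-45494 - 4233\right) = \left(52 \cdot 28 + 48164\right) \left(-45494 - 4233\right) = \left(1456 + 48164\right) \left(-49727\right) = 49620 \left(-49727\right) = -2467453740$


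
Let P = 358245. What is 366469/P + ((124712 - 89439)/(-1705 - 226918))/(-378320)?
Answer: 1267875552822469/1239422424118128 ≈ 1.0230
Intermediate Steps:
366469/P + ((124712 - 89439)/(-1705 - 226918))/(-378320) = 366469/358245 + ((124712 - 89439)/(-1705 - 226918))/(-378320) = 366469*(1/358245) + (35273/(-228623))*(-1/378320) = 366469/358245 + (35273*(-1/228623))*(-1/378320) = 366469/358245 - 35273/228623*(-1/378320) = 366469/358245 + 35273/86492653360 = 1267875552822469/1239422424118128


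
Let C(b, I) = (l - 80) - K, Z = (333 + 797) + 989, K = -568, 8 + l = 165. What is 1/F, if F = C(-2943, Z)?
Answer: 1/645 ≈ 0.0015504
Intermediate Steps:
l = 157 (l = -8 + 165 = 157)
Z = 2119 (Z = 1130 + 989 = 2119)
C(b, I) = 645 (C(b, I) = (157 - 80) - 1*(-568) = 77 + 568 = 645)
F = 645
1/F = 1/645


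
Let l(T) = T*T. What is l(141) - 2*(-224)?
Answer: 20329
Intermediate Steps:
l(T) = T²
l(141) - 2*(-224) = 141² - 2*(-224) = 19881 - 1*(-448) = 19881 + 448 = 20329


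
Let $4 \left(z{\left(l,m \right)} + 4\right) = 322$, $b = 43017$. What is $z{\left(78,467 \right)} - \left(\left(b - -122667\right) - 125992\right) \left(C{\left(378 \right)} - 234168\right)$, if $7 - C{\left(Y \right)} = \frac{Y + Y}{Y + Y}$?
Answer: $\frac{18588716361}{2} \approx 9.2944 \cdot 10^{9}$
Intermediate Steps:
$z{\left(l,m \right)} = \frac{153}{2}$ ($z{\left(l,m \right)} = -4 + \frac{1}{4} \cdot 322 = -4 + \frac{161}{2} = \frac{153}{2}$)
$C{\left(Y \right)} = 6$ ($C{\left(Y \right)} = 7 - \frac{Y + Y}{Y + Y} = 7 - \frac{2 Y}{2 Y} = 7 - 2 Y \frac{1}{2 Y} = 7 - 1 = 6$)
$z{\left(78,467 \right)} - \left(\left(b - -122667\right) - 125992\right) \left(C{\left(378 \right)} - 234168\right) = \frac{153}{2} - \left(\left(43017 - -122667\right) - 125992\right) \left(6 - 234168\right) = \frac{153}{2} - \left(\left(43017 + 122667\right) - 125992\right) \left(-234162\right) = \frac{153}{2} - \left(165684 - 125992\right) \left(-234162\right) = \frac{153}{2} - 39692 \left(-234162\right) = \frac{153}{2} - -9294358104 = \frac{153}{2} + 9294358104 = \frac{18588716361}{2}$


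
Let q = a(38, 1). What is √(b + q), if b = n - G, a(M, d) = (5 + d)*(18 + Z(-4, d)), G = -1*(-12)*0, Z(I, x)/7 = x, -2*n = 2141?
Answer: I*√3682/2 ≈ 30.34*I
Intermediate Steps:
n = -2141/2 (n = -½*2141 = -2141/2 ≈ -1070.5)
Z(I, x) = 7*x
G = 0 (G = 12*0 = 0)
a(M, d) = (5 + d)*(18 + 7*d)
q = 150 (q = 90 + 7*1² + 53*1 = 90 + 7*1 + 53 = 90 + 7 + 53 = 150)
b = -2141/2 (b = -2141/2 - 1*0 = -2141/2 + 0 = -2141/2 ≈ -1070.5)
√(b + q) = √(-2141/2 + 150) = √(-1841/2) = I*√3682/2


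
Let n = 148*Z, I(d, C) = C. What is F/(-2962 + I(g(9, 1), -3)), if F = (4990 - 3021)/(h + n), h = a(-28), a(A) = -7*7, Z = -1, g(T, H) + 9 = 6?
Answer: 1969/584105 ≈ 0.0033710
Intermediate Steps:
g(T, H) = -3 (g(T, H) = -9 + 6 = -3)
a(A) = -49
n = -148 (n = 148*(-1) = -148)
h = -49
F = -1969/197 (F = (4990 - 3021)/(-49 - 148) = 1969/(-197) = 1969*(-1/197) = -1969/197 ≈ -9.9949)
F/(-2962 + I(g(9, 1), -3)) = -1969/(197*(-2962 - 3)) = -1969/197/(-2965) = -1969/197*(-1/2965) = 1969/584105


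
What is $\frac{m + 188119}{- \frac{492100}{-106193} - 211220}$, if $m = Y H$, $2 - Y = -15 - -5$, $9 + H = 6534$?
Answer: $- \frac{28291832867}{22429593360} \approx -1.2614$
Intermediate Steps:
$H = 6525$ ($H = -9 + 6534 = 6525$)
$Y = 12$ ($Y = 2 - \left(-15 - -5\right) = 2 - \left(-15 + 5\right) = 2 - -10 = 2 + 10 = 12$)
$m = 78300$ ($m = 12 \cdot 6525 = 78300$)
$\frac{m + 188119}{- \frac{492100}{-106193} - 211220} = \frac{78300 + 188119}{- \frac{492100}{-106193} - 211220} = \frac{266419}{\left(-492100\right) \left(- \frac{1}{106193}\right) - 211220} = \frac{266419}{\frac{492100}{106193} - 211220} = \frac{266419}{- \frac{22429593360}{106193}} = 266419 \left(- \frac{106193}{22429593360}\right) = - \frac{28291832867}{22429593360}$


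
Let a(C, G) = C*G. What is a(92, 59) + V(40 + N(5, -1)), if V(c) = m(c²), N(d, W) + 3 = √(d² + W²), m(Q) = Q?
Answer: 6823 + 74*√26 ≈ 7200.3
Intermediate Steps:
N(d, W) = -3 + √(W² + d²) (N(d, W) = -3 + √(d² + W²) = -3 + √(W² + d²))
V(c) = c²
a(92, 59) + V(40 + N(5, -1)) = 92*59 + (40 + (-3 + √((-1)² + 5²)))² = 5428 + (40 + (-3 + √(1 + 25)))² = 5428 + (40 + (-3 + √26))² = 5428 + (37 + √26)²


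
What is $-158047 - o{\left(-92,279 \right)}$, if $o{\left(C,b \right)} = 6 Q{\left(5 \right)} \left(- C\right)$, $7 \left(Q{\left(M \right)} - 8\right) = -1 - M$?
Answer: $- \frac{1133929}{7} \approx -1.6199 \cdot 10^{5}$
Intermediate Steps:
$Q{\left(M \right)} = \frac{55}{7} - \frac{M}{7}$ ($Q{\left(M \right)} = 8 + \frac{-1 - M}{7} = 8 - \left(\frac{1}{7} + \frac{M}{7}\right) = \frac{55}{7} - \frac{M}{7}$)
$o{\left(C,b \right)} = - \frac{300 C}{7}$ ($o{\left(C,b \right)} = 6 \left(\frac{55}{7} - \frac{5}{7}\right) \left(- C\right) = 6 \cdot \frac{50}{7} \left(- C\right) = \frac{300 \left(- C\right)}{7} = - \frac{300 C}{7}$)
$-158047 - o{\left(-92,279 \right)} = -158047 - \left(- \frac{300}{7}\right) \left(-92\right) = -158047 - \frac{27600}{7} = - \frac{1133929}{7}$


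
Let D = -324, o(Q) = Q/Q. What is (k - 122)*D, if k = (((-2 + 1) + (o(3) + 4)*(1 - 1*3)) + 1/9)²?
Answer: 1112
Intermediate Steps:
o(Q) = 1
k = 9604/81 (k = (((-2 + 1) + (1 + 4)*(1 - 1*3)) + 1/9)² = ((-1 + 5*(1 - 3)) + ⅑)² = ((-1 + 5*(-2)) + ⅑)² = ((-1 - 10) + ⅑)² = (-11 + ⅑)² = (-98/9)² = 9604/81 ≈ 118.57)
(k - 122)*D = (9604/81 - 122)*(-324) = -278/81*(-324) = 1112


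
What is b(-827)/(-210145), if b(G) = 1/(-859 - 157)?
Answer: 1/213507320 ≈ 4.6837e-9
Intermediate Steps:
b(G) = -1/1016 (b(G) = 1/(-1016) = -1/1016)
b(-827)/(-210145) = -1/1016/(-210145) = -1/1016*(-1/210145) = 1/213507320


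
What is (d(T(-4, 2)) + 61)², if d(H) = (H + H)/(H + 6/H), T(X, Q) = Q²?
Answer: 471969/121 ≈ 3900.6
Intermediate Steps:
d(H) = 2*H/(H + 6/H) (d(H) = (2*H)/(H + 6/H) = 2*H/(H + 6/H))
(d(T(-4, 2)) + 61)² = (2*(2²)²/(6 + (2²)²) + 61)² = (2*4²/(6 + 4²) + 61)² = (2*16/(6 + 16) + 61)² = (2*16/22 + 61)² = (2*16*(1/22) + 61)² = (16/11 + 61)² = (687/11)² = 471969/121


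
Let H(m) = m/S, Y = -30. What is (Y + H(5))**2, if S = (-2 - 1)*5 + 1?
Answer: 180625/196 ≈ 921.56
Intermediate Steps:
S = -14 (S = -3*5 + 1 = -15 + 1 = -14)
H(m) = -m/14 (H(m) = m/(-14) = m*(-1/14) = -m/14)
(Y + H(5))**2 = (-30 - 1/14*5)**2 = (-30 - 5/14)**2 = (-425/14)**2 = 180625/196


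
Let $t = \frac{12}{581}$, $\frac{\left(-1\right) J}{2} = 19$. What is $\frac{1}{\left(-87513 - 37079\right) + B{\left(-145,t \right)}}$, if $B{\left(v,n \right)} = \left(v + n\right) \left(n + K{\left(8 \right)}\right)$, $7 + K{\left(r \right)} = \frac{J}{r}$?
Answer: $- \frac{1350244}{165933493101} \approx -8.1373 \cdot 10^{-6}$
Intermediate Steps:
$J = -38$ ($J = \left(-2\right) 19 = -38$)
$K{\left(r \right)} = -7 - \frac{38}{r}$
$t = \frac{12}{581}$ ($t = 12 \cdot \frac{1}{581} = \frac{12}{581} \approx 0.020654$)
$B{\left(v,n \right)} = \left(- \frac{47}{4} + n\right) \left(n + v\right)$ ($B{\left(v,n \right)} = \left(v + n\right) \left(n - \left(7 + \frac{38}{8}\right)\right) = \left(n + v\right) \left(n - \frac{47}{4}\right) = \left(n + v\right) \left(- \frac{47}{4} + n\right) = \left(- \frac{47}{4} + n\right) \left(n + v\right)$)
$\frac{1}{\left(-87513 - 37079\right) + B{\left(-145,t \right)}} = \frac{1}{\left(-87513 - 37079\right) + \left(\left(\frac{12}{581}\right)^{2} - \frac{141}{581} - - \frac{6815}{4} + \frac{12}{581} \left(-145\right)\right)} = \frac{1}{-124592 + \left(\frac{144}{337561} - \frac{141}{581} + \frac{6815}{4} - \frac{1740}{581}\right)} = \frac{1}{-124592 + \frac{2296107347}{1350244}} = \frac{1}{- \frac{165933493101}{1350244}} = - \frac{1350244}{165933493101}$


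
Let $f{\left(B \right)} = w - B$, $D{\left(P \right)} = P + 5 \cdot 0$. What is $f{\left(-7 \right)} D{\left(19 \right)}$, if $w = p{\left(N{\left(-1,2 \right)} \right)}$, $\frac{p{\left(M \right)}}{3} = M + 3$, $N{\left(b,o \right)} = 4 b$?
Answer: $76$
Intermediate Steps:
$D{\left(P \right)} = P$ ($D{\left(P \right)} = P + 0 = P$)
$p{\left(M \right)} = 9 + 3 M$ ($p{\left(M \right)} = 3 \left(M + 3\right) = 3 \left(3 + M\right) = 9 + 3 M$)
$w = -3$ ($w = 9 + 3 \cdot 4 \left(-1\right) = 9 + 3 \left(-4\right) = 9 - 12 = -3$)
$f{\left(B \right)} = -3 - B$
$f{\left(-7 \right)} D{\left(19 \right)} = \left(-3 - -7\right) 19 = \left(-3 + 7\right) 19 = 4 \cdot 19 = 76$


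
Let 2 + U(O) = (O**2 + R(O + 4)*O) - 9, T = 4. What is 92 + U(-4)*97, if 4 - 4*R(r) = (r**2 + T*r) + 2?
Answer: 383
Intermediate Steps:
R(r) = 1/2 - r - r**2/4 (R(r) = 1 - ((r**2 + 4*r) + 2)/4 = 1 - (2 + r**2 + 4*r)/4 = 1 + (-1/2 - r - r**2/4) = 1/2 - r - r**2/4)
U(O) = -11 + O**2 + O*(-7/2 - O - (4 + O)**2/4) (U(O) = -2 + ((O**2 + (1/2 - (O + 4) - (O + 4)**2/4)*O) - 9) = -2 + ((O**2 + (1/2 - (4 + O) - (4 + O)**2/4)*O) - 9) = -2 + ((O**2 + (1/2 + (-4 - O) - (4 + O)**2/4)*O) - 9) = -2 + ((O**2 + (-7/2 - O - (4 + O)**2/4)*O) - 9) = -2 + ((O**2 + O*(-7/2 - O - (4 + O)**2/4)) - 9) = -2 + (-9 + O**2 + O*(-7/2 - O - (4 + O)**2/4)) = -11 + O**2 + O*(-7/2 - O - (4 + O)**2/4))
92 + U(-4)*97 = 92 + (-11 - 2*(-4)**2 - 15/2*(-4) - 1/4*(-4)**3)*97 = 92 + (-11 - 2*16 + 30 - 1/4*(-64))*97 = 92 + (-11 - 32 + 30 + 16)*97 = 92 + 3*97 = 92 + 291 = 383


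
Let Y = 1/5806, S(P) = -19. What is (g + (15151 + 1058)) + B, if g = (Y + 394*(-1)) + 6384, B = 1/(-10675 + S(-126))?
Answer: 344580449081/15522341 ≈ 22199.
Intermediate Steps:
B = -1/10694 (B = 1/(-10675 - 19) = 1/(-10694) = -1/10694 ≈ -9.3510e-5)
Y = 1/5806 ≈ 0.00017224
g = 34777941/5806 (g = (1/5806 + 394*(-1)) + 6384 = (1/5806 - 394) + 6384 = -2287563/5806 + 6384 = 34777941/5806 ≈ 5990.0)
(g + (15151 + 1058)) + B = (34777941/5806 + (15151 + 1058)) - 1/10694 = (34777941/5806 + 16209) - 1/10694 = 128887395/5806 - 1/10694 = 344580449081/15522341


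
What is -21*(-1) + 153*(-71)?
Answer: -10842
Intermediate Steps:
-21*(-1) + 153*(-71) = 21 - 10863 = -10842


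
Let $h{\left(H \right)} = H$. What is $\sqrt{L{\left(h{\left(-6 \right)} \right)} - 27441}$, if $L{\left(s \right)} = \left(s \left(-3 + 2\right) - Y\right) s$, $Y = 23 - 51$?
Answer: $i \sqrt{27645} \approx 166.27 i$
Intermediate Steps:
$Y = -28$ ($Y = 23 - 51 = -28$)
$L{\left(s \right)} = s \left(28 - s\right)$ ($L{\left(s \right)} = \left(s \left(-3 + 2\right) - -28\right) s = \left(s \left(-1\right) + 28\right) s = \left(- s + 28\right) s = \left(28 - s\right) s = s \left(28 - s\right)$)
$\sqrt{L{\left(h{\left(-6 \right)} \right)} - 27441} = \sqrt{- 6 \left(28 - -6\right) - 27441} = \sqrt{- 6 \left(28 + 6\right) - 27441} = \sqrt{\left(-6\right) 34 - 27441} = \sqrt{-204 - 27441} = \sqrt{-27645} = i \sqrt{27645}$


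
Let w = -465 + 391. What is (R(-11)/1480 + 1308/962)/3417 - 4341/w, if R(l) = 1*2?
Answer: 1928328703/32871540 ≈ 58.663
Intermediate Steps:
R(l) = 2
w = -74
(R(-11)/1480 + 1308/962)/3417 - 4341/w = (2/1480 + 1308/962)/3417 - 4341/(-74) = (2*(1/1480) + 1308*(1/962))*(1/3417) - 4341*(-1/74) = (1/740 + 654/481)*(1/3417) + 4341/74 = (13093/9620)*(1/3417) + 4341/74 = 13093/32871540 + 4341/74 = 1928328703/32871540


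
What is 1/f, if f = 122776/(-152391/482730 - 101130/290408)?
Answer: -7756170869/1434316846988320 ≈ -5.4076e-6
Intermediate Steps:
f = -1434316846988320/7756170869 (f = 122776/(-152391*1/482730 - 101130*1/290408) = 122776/(-50797/160910 - 50565/145204) = 122776/(-7756170869/11682387820) = 122776*(-11682387820/7756170869) = -1434316846988320/7756170869 ≈ -1.8493e+5)
1/f = 1/(-1434316846988320/7756170869) = -7756170869/1434316846988320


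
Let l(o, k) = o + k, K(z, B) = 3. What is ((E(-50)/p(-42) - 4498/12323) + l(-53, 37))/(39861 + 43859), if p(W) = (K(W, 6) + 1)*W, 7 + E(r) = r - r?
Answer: -4827661/24760357440 ≈ -0.00019498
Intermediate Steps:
E(r) = -7 (E(r) = -7 + (r - r) = -7 + 0 = -7)
p(W) = 4*W (p(W) = (3 + 1)*W = 4*W)
l(o, k) = k + o
((E(-50)/p(-42) - 4498/12323) + l(-53, 37))/(39861 + 43859) = ((-7/(4*(-42)) - 4498/12323) + (37 - 53))/(39861 + 43859) = ((-7/(-168) - 4498*1/12323) - 16)/83720 = ((-7*(-1/168) - 4498/12323) - 16)*(1/83720) = ((1/24 - 4498/12323) - 16)*(1/83720) = (-95629/295752 - 16)*(1/83720) = -4827661/295752*1/83720 = -4827661/24760357440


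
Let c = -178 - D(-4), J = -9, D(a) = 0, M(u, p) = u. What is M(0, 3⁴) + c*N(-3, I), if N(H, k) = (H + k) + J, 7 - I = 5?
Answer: 1780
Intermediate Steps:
I = 2 (I = 7 - 1*5 = 7 - 5 = 2)
N(H, k) = -9 + H + k (N(H, k) = (H + k) - 9 = -9 + H + k)
c = -178 (c = -178 - 1*0 = -178 + 0 = -178)
M(0, 3⁴) + c*N(-3, I) = 0 - 178*(-9 - 3 + 2) = 0 - 178*(-10) = 0 + 1780 = 1780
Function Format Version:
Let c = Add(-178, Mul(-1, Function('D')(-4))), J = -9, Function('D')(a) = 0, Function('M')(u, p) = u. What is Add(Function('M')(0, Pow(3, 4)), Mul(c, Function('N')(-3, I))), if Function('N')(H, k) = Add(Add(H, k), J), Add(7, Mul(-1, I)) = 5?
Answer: 1780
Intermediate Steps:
I = 2 (I = Add(7, Mul(-1, 5)) = Add(7, -5) = 2)
Function('N')(H, k) = Add(-9, H, k) (Function('N')(H, k) = Add(Add(H, k), -9) = Add(-9, H, k))
c = -178 (c = Add(-178, Mul(-1, 0)) = Add(-178, 0) = -178)
Add(Function('M')(0, Pow(3, 4)), Mul(c, Function('N')(-3, I))) = Add(0, Mul(-178, Add(-9, -3, 2))) = Add(0, Mul(-178, -10)) = Add(0, 1780) = 1780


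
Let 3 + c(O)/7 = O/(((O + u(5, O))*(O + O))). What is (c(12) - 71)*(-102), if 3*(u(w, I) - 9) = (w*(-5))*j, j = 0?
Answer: 9367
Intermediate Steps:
u(w, I) = 9 (u(w, I) = 9 + ((w*(-5))*0)/3 = 9 + (-5*w*0)/3 = 9 + (1/3)*0 = 9 + 0 = 9)
c(O) = -21 + 7/(2*(9 + O)) (c(O) = -21 + 7*(O/(((O + 9)*(O + O)))) = -21 + 7*(O/(((9 + O)*(2*O)))) = -21 + 7*(O/((2*O*(9 + O)))) = -21 + 7*(O*(1/(2*O*(9 + O)))) = -21 + 7*(1/(2*(9 + O))) = -21 + 7/(2*(9 + O)))
(c(12) - 71)*(-102) = (7*(-53 - 6*12)/(2*(9 + 12)) - 71)*(-102) = ((7/2)*(-53 - 72)/21 - 71)*(-102) = ((7/2)*(1/21)*(-125) - 71)*(-102) = (-125/6 - 71)*(-102) = -551/6*(-102) = 9367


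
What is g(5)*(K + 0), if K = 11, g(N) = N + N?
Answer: 110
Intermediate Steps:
g(N) = 2*N
g(5)*(K + 0) = (2*5)*(11 + 0) = 10*11 = 110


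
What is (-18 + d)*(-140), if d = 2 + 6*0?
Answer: 2240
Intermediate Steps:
d = 2 (d = 2 + 0 = 2)
(-18 + d)*(-140) = (-18 + 2)*(-140) = -16*(-140) = 2240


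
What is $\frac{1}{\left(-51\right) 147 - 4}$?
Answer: $- \frac{1}{7501} \approx -0.00013332$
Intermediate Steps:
$\frac{1}{\left(-51\right) 147 - 4} = \frac{1}{-7497 - 4} = \frac{1}{-7501} = - \frac{1}{7501}$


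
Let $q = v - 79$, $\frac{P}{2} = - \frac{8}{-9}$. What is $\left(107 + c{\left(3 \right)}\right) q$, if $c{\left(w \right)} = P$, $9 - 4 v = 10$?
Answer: $- \frac{310343}{36} \approx -8620.6$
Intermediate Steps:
$P = \frac{16}{9}$ ($P = 2 \left(- \frac{8}{-9}\right) = 2 \left(\left(-8\right) \left(- \frac{1}{9}\right)\right) = 2 \cdot \frac{8}{9} = \frac{16}{9} \approx 1.7778$)
$v = - \frac{1}{4}$ ($v = \frac{9}{4} - \frac{5}{2} = - \frac{1}{4} \approx -0.25$)
$c{\left(w \right)} = \frac{16}{9}$
$q = - \frac{317}{4}$ ($q = - \frac{1}{4} - 79 = - \frac{317}{4} \approx -79.25$)
$\left(107 + c{\left(3 \right)}\right) q = \left(107 + \frac{16}{9}\right) \left(- \frac{317}{4}\right) = \frac{979}{9} \left(- \frac{317}{4}\right) = - \frac{310343}{36}$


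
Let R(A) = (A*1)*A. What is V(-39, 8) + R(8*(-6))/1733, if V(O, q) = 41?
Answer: 73357/1733 ≈ 42.329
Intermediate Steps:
R(A) = A² (R(A) = A*A = A²)
V(-39, 8) + R(8*(-6))/1733 = 41 + (8*(-6))²/1733 = 41 + (-48)²*(1/1733) = 41 + 2304*(1/1733) = 41 + 2304/1733 = 73357/1733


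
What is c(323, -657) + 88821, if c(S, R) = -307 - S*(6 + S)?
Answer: -17753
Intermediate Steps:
c(S, R) = -307 - S*(6 + S)
c(323, -657) + 88821 = (-307 - 1*323² - 6*323) + 88821 = (-307 - 1*104329 - 1938) + 88821 = (-307 - 104329 - 1938) + 88821 = -106574 + 88821 = -17753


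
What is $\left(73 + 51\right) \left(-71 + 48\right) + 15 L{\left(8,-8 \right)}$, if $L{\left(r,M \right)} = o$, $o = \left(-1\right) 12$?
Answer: $-3032$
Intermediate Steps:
$o = -12$
$L{\left(r,M \right)} = -12$
$\left(73 + 51\right) \left(-71 + 48\right) + 15 L{\left(8,-8 \right)} = \left(73 + 51\right) \left(-71 + 48\right) + 15 \left(-12\right) = 124 \left(-23\right) - 180 = -2852 - 180 = -3032$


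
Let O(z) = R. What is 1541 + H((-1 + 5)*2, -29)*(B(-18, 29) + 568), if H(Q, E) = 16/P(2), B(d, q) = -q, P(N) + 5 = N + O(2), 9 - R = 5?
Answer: 10165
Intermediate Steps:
R = 4 (R = 9 - 1*5 = 9 - 5 = 4)
O(z) = 4
P(N) = -1 + N (P(N) = -5 + (N + 4) = -5 + (4 + N) = -1 + N)
H(Q, E) = 16 (H(Q, E) = 16/(-1 + 2) = 16/1 = 16*1 = 16)
1541 + H((-1 + 5)*2, -29)*(B(-18, 29) + 568) = 1541 + 16*(-1*29 + 568) = 1541 + 16*(-29 + 568) = 1541 + 16*539 = 1541 + 8624 = 10165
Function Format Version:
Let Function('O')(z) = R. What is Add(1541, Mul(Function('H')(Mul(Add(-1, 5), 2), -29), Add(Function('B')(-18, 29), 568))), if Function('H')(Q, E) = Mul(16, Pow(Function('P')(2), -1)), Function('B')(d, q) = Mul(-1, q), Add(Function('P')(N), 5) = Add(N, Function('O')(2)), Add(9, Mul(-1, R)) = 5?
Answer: 10165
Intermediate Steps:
R = 4 (R = Add(9, Mul(-1, 5)) = Add(9, -5) = 4)
Function('O')(z) = 4
Function('P')(N) = Add(-1, N) (Function('P')(N) = Add(-5, Add(N, 4)) = Add(-5, Add(4, N)) = Add(-1, N))
Function('H')(Q, E) = 16 (Function('H')(Q, E) = Mul(16, Pow(Add(-1, 2), -1)) = Mul(16, Pow(1, -1)) = Mul(16, 1) = 16)
Add(1541, Mul(Function('H')(Mul(Add(-1, 5), 2), -29), Add(Function('B')(-18, 29), 568))) = Add(1541, Mul(16, Add(Mul(-1, 29), 568))) = Add(1541, Mul(16, Add(-29, 568))) = Add(1541, Mul(16, 539)) = Add(1541, 8624) = 10165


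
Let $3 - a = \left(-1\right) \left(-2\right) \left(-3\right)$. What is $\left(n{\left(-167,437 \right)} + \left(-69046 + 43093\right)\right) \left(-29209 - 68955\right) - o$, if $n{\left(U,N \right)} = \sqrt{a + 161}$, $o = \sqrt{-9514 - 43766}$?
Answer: $2547650292 - 98164 \sqrt{170} - 12 i \sqrt{370} \approx 2.5464 \cdot 10^{9} - 230.82 i$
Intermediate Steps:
$a = 9$ ($a = 3 - \left(-1\right) \left(-2\right) \left(-3\right) = 3 - 2 \left(-3\right) = 3 - -6 = 3 + 6 = 9$)
$o = 12 i \sqrt{370}$ ($o = \sqrt{-53280} = 12 i \sqrt{370} \approx 230.82 i$)
$n{\left(U,N \right)} = \sqrt{170}$ ($n{\left(U,N \right)} = \sqrt{9 + 161} = \sqrt{170}$)
$\left(n{\left(-167,437 \right)} + \left(-69046 + 43093\right)\right) \left(-29209 - 68955\right) - o = \left(\sqrt{170} + \left(-69046 + 43093\right)\right) \left(-29209 - 68955\right) - 12 i \sqrt{370} = \left(\sqrt{170} - 25953\right) \left(-98164\right) - 12 i \sqrt{370} = \left(-25953 + \sqrt{170}\right) \left(-98164\right) - 12 i \sqrt{370} = \left(2547650292 - 98164 \sqrt{170}\right) - 12 i \sqrt{370} = 2547650292 - 98164 \sqrt{170} - 12 i \sqrt{370}$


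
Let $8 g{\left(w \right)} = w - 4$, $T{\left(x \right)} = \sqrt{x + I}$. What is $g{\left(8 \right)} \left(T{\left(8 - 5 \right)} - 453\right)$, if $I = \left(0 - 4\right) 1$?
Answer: $- \frac{453}{2} + \frac{i}{2} \approx -226.5 + 0.5 i$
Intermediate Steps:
$I = -4$ ($I = \left(-4\right) 1 = -4$)
$T{\left(x \right)} = \sqrt{-4 + x}$ ($T{\left(x \right)} = \sqrt{x - 4} = \sqrt{-4 + x}$)
$g{\left(w \right)} = - \frac{1}{2} + \frac{w}{8}$ ($g{\left(w \right)} = \frac{w - 4}{8} = \frac{-4 + w}{8} = - \frac{1}{2} + \frac{w}{8}$)
$g{\left(8 \right)} \left(T{\left(8 - 5 \right)} - 453\right) = \left(- \frac{1}{2} + \frac{1}{8} \cdot 8\right) \left(\sqrt{-4 + \left(8 - 5\right)} - 453\right) = \left(- \frac{1}{2} + 1\right) \left(\sqrt{-4 + \left(8 - 5\right)} - 453\right) = \frac{\sqrt{-4 + 3} - 453}{2} = \frac{\sqrt{-1} - 453}{2} = \frac{i - 453}{2} = \frac{-453 + i}{2} = - \frac{453}{2} + \frac{i}{2}$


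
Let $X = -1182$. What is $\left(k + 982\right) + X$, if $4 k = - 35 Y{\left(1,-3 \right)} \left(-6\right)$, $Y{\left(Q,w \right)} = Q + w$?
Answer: $-305$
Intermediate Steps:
$k = -105$ ($k = \frac{\left(-35\right) \left(1 - 3\right) \left(-6\right)}{4} = \frac{\left(-35\right) \left(\left(-2\right) \left(-6\right)\right)}{4} = \frac{\left(-35\right) 12}{4} = \frac{1}{4} \left(-420\right) = -105$)
$\left(k + 982\right) + X = \left(-105 + 982\right) - 1182 = 877 - 1182 = -305$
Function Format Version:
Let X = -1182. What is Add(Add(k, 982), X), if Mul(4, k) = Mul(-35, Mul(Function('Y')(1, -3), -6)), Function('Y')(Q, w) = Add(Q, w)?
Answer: -305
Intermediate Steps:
k = -105 (k = Mul(Rational(1, 4), Mul(-35, Mul(Add(1, -3), -6))) = Mul(Rational(1, 4), Mul(-35, Mul(-2, -6))) = Mul(Rational(1, 4), Mul(-35, 12)) = Mul(Rational(1, 4), -420) = -105)
Add(Add(k, 982), X) = Add(Add(-105, 982), -1182) = Add(877, -1182) = -305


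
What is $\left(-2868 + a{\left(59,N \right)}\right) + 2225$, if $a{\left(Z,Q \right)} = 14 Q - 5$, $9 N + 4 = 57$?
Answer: $- \frac{5090}{9} \approx -565.56$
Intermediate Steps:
$N = \frac{53}{9}$ ($N = - \frac{4}{9} + \frac{1}{9} \cdot 57 = - \frac{4}{9} + \frac{19}{3} = \frac{53}{9} \approx 5.8889$)
$a{\left(Z,Q \right)} = -5 + 14 Q$
$\left(-2868 + a{\left(59,N \right)}\right) + 2225 = \left(-2868 + \left(-5 + 14 \cdot \frac{53}{9}\right)\right) + 2225 = \left(-2868 + \left(-5 + \frac{742}{9}\right)\right) + 2225 = \left(-2868 + \frac{697}{9}\right) + 2225 = - \frac{25115}{9} + 2225 = - \frac{5090}{9}$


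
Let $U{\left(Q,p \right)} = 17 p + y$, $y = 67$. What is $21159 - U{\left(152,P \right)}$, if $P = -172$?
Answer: $24016$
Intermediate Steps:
$U{\left(Q,p \right)} = 67 + 17 p$ ($U{\left(Q,p \right)} = 17 p + 67 = 67 + 17 p$)
$21159 - U{\left(152,P \right)} = 21159 - \left(67 + 17 \left(-172\right)\right) = 21159 - \left(67 - 2924\right) = 21159 - -2857 = 21159 + 2857 = 24016$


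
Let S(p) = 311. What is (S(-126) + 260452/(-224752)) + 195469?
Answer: 11000421527/56188 ≈ 1.9578e+5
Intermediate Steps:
(S(-126) + 260452/(-224752)) + 195469 = (311 + 260452/(-224752)) + 195469 = (311 + 260452*(-1/224752)) + 195469 = (311 - 65113/56188) + 195469 = 17409355/56188 + 195469 = 11000421527/56188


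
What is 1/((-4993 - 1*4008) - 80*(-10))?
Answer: -1/8201 ≈ -0.00012194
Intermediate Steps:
1/((-4993 - 1*4008) - 80*(-10)) = 1/((-4993 - 4008) + 800) = 1/(-9001 + 800) = 1/(-8201) = -1/8201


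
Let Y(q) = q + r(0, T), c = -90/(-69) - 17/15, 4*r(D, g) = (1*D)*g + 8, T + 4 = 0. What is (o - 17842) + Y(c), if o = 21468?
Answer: 1251719/345 ≈ 3628.2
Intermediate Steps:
T = -4 (T = -4 + 0 = -4)
r(D, g) = 2 + D*g/4 (r(D, g) = ((1*D)*g + 8)/4 = (D*g + 8)/4 = (8 + D*g)/4 = 2 + D*g/4)
c = 59/345 (c = -90*(-1/69) - 17*1/15 = 30/23 - 17/15 = 59/345 ≈ 0.17101)
Y(q) = 2 + q (Y(q) = q + (2 + (¼)*0*(-4)) = q + (2 + 0) = q + 2 = 2 + q)
(o - 17842) + Y(c) = (21468 - 17842) + (2 + 59/345) = 3626 + 749/345 = 1251719/345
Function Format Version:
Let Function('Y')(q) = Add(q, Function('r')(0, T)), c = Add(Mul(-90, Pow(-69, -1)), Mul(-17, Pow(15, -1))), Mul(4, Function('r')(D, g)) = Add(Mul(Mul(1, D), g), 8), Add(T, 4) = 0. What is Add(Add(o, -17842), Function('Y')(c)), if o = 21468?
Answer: Rational(1251719, 345) ≈ 3628.2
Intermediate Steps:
T = -4 (T = Add(-4, 0) = -4)
Function('r')(D, g) = Add(2, Mul(Rational(1, 4), D, g)) (Function('r')(D, g) = Mul(Rational(1, 4), Add(Mul(Mul(1, D), g), 8)) = Mul(Rational(1, 4), Add(Mul(D, g), 8)) = Mul(Rational(1, 4), Add(8, Mul(D, g))) = Add(2, Mul(Rational(1, 4), D, g)))
c = Rational(59, 345) (c = Add(Mul(-90, Rational(-1, 69)), Mul(-17, Rational(1, 15))) = Add(Rational(30, 23), Rational(-17, 15)) = Rational(59, 345) ≈ 0.17101)
Function('Y')(q) = Add(2, q) (Function('Y')(q) = Add(q, Add(2, Mul(Rational(1, 4), 0, -4))) = Add(q, Add(2, 0)) = Add(q, 2) = Add(2, q))
Add(Add(o, -17842), Function('Y')(c)) = Add(Add(21468, -17842), Add(2, Rational(59, 345))) = Add(3626, Rational(749, 345)) = Rational(1251719, 345)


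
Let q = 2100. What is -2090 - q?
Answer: -4190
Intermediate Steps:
-2090 - q = -2090 - 1*2100 = -2090 - 2100 = -4190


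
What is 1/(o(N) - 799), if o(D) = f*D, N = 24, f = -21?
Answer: -1/1303 ≈ -0.00076746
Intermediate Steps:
o(D) = -21*D
1/(o(N) - 799) = 1/(-21*24 - 799) = 1/(-504 - 799) = 1/(-1303) = -1/1303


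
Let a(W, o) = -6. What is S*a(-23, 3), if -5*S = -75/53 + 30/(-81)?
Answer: -1022/477 ≈ -2.1426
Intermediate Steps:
S = 511/1431 (S = -(-75/53 + 30/(-81))/5 = -(-75*1/53 + 30*(-1/81))/5 = -(-75/53 - 10/27)/5 = -⅕*(-2555/1431) = 511/1431 ≈ 0.35709)
S*a(-23, 3) = (511/1431)*(-6) = -1022/477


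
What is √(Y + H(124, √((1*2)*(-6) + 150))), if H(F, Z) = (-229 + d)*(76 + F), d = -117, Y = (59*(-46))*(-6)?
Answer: 2*I*√13229 ≈ 230.03*I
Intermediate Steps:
Y = 16284 (Y = -2714*(-6) = 16284)
H(F, Z) = -26296 - 346*F (H(F, Z) = (-229 - 117)*(76 + F) = -346*(76 + F) = -26296 - 346*F)
√(Y + H(124, √((1*2)*(-6) + 150))) = √(16284 + (-26296 - 346*124)) = √(16284 + (-26296 - 42904)) = √(16284 - 69200) = √(-52916) = 2*I*√13229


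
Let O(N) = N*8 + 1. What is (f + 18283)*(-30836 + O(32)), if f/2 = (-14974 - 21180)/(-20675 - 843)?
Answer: -6016202698629/10759 ≈ -5.5918e+8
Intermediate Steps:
O(N) = 1 + 8*N (O(N) = 8*N + 1 = 1 + 8*N)
f = 36154/10759 (f = 2*((-14974 - 21180)/(-20675 - 843)) = 2*(-36154/(-21518)) = 2*(-36154*(-1/21518)) = 2*(18077/10759) = 36154/10759 ≈ 3.3603)
(f + 18283)*(-30836 + O(32)) = (36154/10759 + 18283)*(-30836 + (1 + 8*32)) = 196742951*(-30836 + (1 + 256))/10759 = 196742951*(-30836 + 257)/10759 = (196742951/10759)*(-30579) = -6016202698629/10759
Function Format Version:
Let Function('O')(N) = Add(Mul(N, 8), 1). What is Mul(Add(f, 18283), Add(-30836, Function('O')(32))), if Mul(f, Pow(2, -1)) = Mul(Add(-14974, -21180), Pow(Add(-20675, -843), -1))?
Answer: Rational(-6016202698629, 10759) ≈ -5.5918e+8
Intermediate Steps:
Function('O')(N) = Add(1, Mul(8, N)) (Function('O')(N) = Add(Mul(8, N), 1) = Add(1, Mul(8, N)))
f = Rational(36154, 10759) (f = Mul(2, Mul(Add(-14974, -21180), Pow(Add(-20675, -843), -1))) = Mul(2, Mul(-36154, Pow(-21518, -1))) = Mul(2, Mul(-36154, Rational(-1, 21518))) = Mul(2, Rational(18077, 10759)) = Rational(36154, 10759) ≈ 3.3603)
Mul(Add(f, 18283), Add(-30836, Function('O')(32))) = Mul(Add(Rational(36154, 10759), 18283), Add(-30836, Add(1, Mul(8, 32)))) = Mul(Rational(196742951, 10759), Add(-30836, Add(1, 256))) = Mul(Rational(196742951, 10759), Add(-30836, 257)) = Mul(Rational(196742951, 10759), -30579) = Rational(-6016202698629, 10759)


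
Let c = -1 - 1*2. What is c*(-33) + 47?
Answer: 146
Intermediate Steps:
c = -3 (c = -1 - 2 = -3)
c*(-33) + 47 = -3*(-33) + 47 = 99 + 47 = 146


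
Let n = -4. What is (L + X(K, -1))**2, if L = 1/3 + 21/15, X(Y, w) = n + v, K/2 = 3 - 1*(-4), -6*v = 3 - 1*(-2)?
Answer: 961/100 ≈ 9.6100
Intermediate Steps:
v = -5/6 (v = -(3 - 1*(-2))/6 = -(3 + 2)/6 = -1/6*5 = -5/6 ≈ -0.83333)
K = 14 (K = 2*(3 - 1*(-4)) = 2*(3 + 4) = 2*7 = 14)
X(Y, w) = -29/6 (X(Y, w) = -4 - 5/6 = -29/6)
L = 26/15 (L = 1*(1/3) + 21*(1/15) = 1/3 + 7/5 = 26/15 ≈ 1.7333)
(L + X(K, -1))**2 = (26/15 - 29/6)**2 = (-31/10)**2 = 961/100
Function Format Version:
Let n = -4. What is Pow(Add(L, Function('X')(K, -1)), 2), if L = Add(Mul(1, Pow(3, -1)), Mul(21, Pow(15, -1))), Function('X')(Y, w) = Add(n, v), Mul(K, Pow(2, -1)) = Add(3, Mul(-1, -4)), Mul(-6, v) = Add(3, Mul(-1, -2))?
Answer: Rational(961, 100) ≈ 9.6100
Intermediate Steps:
v = Rational(-5, 6) (v = Mul(Rational(-1, 6), Add(3, Mul(-1, -2))) = Mul(Rational(-1, 6), Add(3, 2)) = Mul(Rational(-1, 6), 5) = Rational(-5, 6) ≈ -0.83333)
K = 14 (K = Mul(2, Add(3, Mul(-1, -4))) = Mul(2, Add(3, 4)) = Mul(2, 7) = 14)
Function('X')(Y, w) = Rational(-29, 6) (Function('X')(Y, w) = Add(-4, Rational(-5, 6)) = Rational(-29, 6))
L = Rational(26, 15) (L = Add(Mul(1, Rational(1, 3)), Mul(21, Rational(1, 15))) = Add(Rational(1, 3), Rational(7, 5)) = Rational(26, 15) ≈ 1.7333)
Pow(Add(L, Function('X')(K, -1)), 2) = Pow(Add(Rational(26, 15), Rational(-29, 6)), 2) = Pow(Rational(-31, 10), 2) = Rational(961, 100)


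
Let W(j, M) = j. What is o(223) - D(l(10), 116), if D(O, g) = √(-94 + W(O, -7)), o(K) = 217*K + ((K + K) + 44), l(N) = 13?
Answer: 48881 - 9*I ≈ 48881.0 - 9.0*I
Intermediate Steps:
o(K) = 44 + 219*K (o(K) = 217*K + (2*K + 44) = 217*K + (44 + 2*K) = 44 + 219*K)
D(O, g) = √(-94 + O)
o(223) - D(l(10), 116) = (44 + 219*223) - √(-94 + 13) = (44 + 48837) - √(-81) = 48881 - 9*I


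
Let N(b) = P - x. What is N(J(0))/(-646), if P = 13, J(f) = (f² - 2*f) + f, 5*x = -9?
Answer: -37/1615 ≈ -0.022910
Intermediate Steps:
x = -9/5 (x = (⅕)*(-9) = -9/5 ≈ -1.8000)
J(f) = f² - f
N(b) = 74/5 (N(b) = 13 - 1*(-9/5) = 13 + 9/5 = 74/5)
N(J(0))/(-646) = (74/5)/(-646) = (74/5)*(-1/646) = -37/1615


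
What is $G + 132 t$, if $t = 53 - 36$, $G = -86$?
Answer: $2158$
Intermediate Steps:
$t = 17$
$G + 132 t = -86 + 132 \cdot 17 = -86 + 2244 = 2158$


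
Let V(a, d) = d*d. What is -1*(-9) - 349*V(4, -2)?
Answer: -1387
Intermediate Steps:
V(a, d) = d²
-1*(-9) - 349*V(4, -2) = -1*(-9) - 349*(-2)² = 9 - 349*4 = 9 - 1396 = -1387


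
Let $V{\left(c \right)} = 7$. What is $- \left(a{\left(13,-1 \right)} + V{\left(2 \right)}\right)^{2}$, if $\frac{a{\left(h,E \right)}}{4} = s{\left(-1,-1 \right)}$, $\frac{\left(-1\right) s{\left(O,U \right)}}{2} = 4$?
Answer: $-625$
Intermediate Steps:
$s{\left(O,U \right)} = -8$ ($s{\left(O,U \right)} = \left(-2\right) 4 = -8$)
$a{\left(h,E \right)} = -32$ ($a{\left(h,E \right)} = 4 \left(-8\right) = -32$)
$- \left(a{\left(13,-1 \right)} + V{\left(2 \right)}\right)^{2} = - \left(-32 + 7\right)^{2} = - \left(-25\right)^{2} = \left(-1\right) 625 = -625$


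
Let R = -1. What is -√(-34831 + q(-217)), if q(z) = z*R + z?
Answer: -I*√34831 ≈ -186.63*I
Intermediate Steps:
q(z) = 0 (q(z) = z*(-1) + z = -z + z = 0)
-√(-34831 + q(-217)) = -√(-34831 + 0) = -√(-34831) = -I*√34831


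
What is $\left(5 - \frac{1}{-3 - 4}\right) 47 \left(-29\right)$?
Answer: $- \frac{49068}{7} \approx -7009.7$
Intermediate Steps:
$\left(5 - \frac{1}{-3 - 4}\right) 47 \left(-29\right) = \left(5 - \frac{1}{-7}\right) 47 \left(-29\right) = \left(5 - - \frac{1}{7}\right) 47 \left(-29\right) = \left(5 + \frac{1}{7}\right) 47 \left(-29\right) = \frac{36}{7} \cdot 47 \left(-29\right) = \frac{1692}{7} \left(-29\right) = - \frac{49068}{7}$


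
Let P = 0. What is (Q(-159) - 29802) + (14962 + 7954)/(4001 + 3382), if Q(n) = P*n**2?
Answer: -220005250/7383 ≈ -29799.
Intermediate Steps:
Q(n) = 0 (Q(n) = 0*n**2 = 0)
(Q(-159) - 29802) + (14962 + 7954)/(4001 + 3382) = (0 - 29802) + (14962 + 7954)/(4001 + 3382) = -29802 + 22916/7383 = -220005250/7383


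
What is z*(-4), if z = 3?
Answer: -12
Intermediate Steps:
z*(-4) = 3*(-4) = -12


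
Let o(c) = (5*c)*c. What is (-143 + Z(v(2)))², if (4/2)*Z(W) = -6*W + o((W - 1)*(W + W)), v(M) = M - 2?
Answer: 20449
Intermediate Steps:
o(c) = 5*c²
v(M) = -2 + M
Z(W) = -3*W + 10*W²*(-1 + W)² (Z(W) = (-6*W + 5*((W - 1)*(W + W))²)/2 = (-6*W + 5*((-1 + W)*(2*W))²)/2 = (-6*W + 5*(2*W*(-1 + W))²)/2 = (-6*W + 5*(4*W²*(-1 + W)²))/2 = (-6*W + 20*W²*(-1 + W)²)/2 = -3*W + 10*W²*(-1 + W)²)
(-143 + Z(v(2)))² = (-143 + (-2 + 2)*(-3 + 10*(-2 + 2)*(-1 + (-2 + 2))²))² = (-143 + 0*(-3 + 10*0*(-1 + 0)²))² = (-143 + 0*(-3 + 10*0*(-1)²))² = (-143 + 0*(-3 + 10*0*1))² = (-143 + 0*(-3 + 0))² = (-143 + 0*(-3))² = (-143 + 0)² = (-143)² = 20449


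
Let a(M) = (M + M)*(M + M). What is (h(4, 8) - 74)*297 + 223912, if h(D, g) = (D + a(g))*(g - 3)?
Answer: 588034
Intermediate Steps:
a(M) = 4*M² (a(M) = (2*M)*(2*M) = 4*M²)
h(D, g) = (-3 + g)*(D + 4*g²) (h(D, g) = (D + 4*g²)*(g - 3) = (D + 4*g²)*(-3 + g) = (-3 + g)*(D + 4*g²))
(h(4, 8) - 74)*297 + 223912 = ((-12*8² - 3*4 + 4*8³ + 4*8) - 74)*297 + 223912 = ((-12*64 - 12 + 4*512 + 32) - 74)*297 + 223912 = ((-768 - 12 + 2048 + 32) - 74)*297 + 223912 = (1300 - 74)*297 + 223912 = 1226*297 + 223912 = 364122 + 223912 = 588034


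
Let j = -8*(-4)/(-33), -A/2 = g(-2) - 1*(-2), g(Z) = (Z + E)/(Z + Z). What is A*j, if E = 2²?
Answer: 32/11 ≈ 2.9091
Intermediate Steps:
E = 4
g(Z) = (4 + Z)/(2*Z) (g(Z) = (Z + 4)/(Z + Z) = (4 + Z)/((2*Z)) = (4 + Z)*(1/(2*Z)) = (4 + Z)/(2*Z))
A = -3 (A = -2*((½)*(4 - 2)/(-2) - 1*(-2)) = -2*((½)*(-½)*2 + 2) = -2*(-½ + 2) = -2*3/2 = -3)
j = -32/33 (j = 32*(-1/33) = -32/33 ≈ -0.96970)
A*j = -3*(-32/33) = 32/11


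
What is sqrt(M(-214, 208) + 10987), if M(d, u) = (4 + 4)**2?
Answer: sqrt(11051) ≈ 105.12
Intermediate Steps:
M(d, u) = 64 (M(d, u) = 8**2 = 64)
sqrt(M(-214, 208) + 10987) = sqrt(64 + 10987) = sqrt(11051)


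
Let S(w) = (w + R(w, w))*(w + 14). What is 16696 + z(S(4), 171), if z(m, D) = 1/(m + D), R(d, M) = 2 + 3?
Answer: 5559769/333 ≈ 16696.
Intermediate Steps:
R(d, M) = 5
S(w) = (5 + w)*(14 + w) (S(w) = (w + 5)*(w + 14) = (5 + w)*(14 + w))
z(m, D) = 1/(D + m)
16696 + z(S(4), 171) = 16696 + 1/(171 + (70 + 4² + 19*4)) = 16696 + 1/(171 + (70 + 16 + 76)) = 16696 + 1/(171 + 162) = 16696 + 1/333 = 5559769/333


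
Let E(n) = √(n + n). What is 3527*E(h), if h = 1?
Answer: 3527*√2 ≈ 4987.9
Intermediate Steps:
E(n) = √2*√n (E(n) = √(2*n) = √2*√n)
3527*E(h) = 3527*(√2*√1) = 3527*(√2*1) = 3527*√2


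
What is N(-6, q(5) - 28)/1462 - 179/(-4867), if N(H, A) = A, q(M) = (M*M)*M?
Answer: 733797/7115554 ≈ 0.10313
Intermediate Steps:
q(M) = M**3 (q(M) = M**2*M = M**3)
N(-6, q(5) - 28)/1462 - 179/(-4867) = (5**3 - 28)/1462 - 179/(-4867) = (125 - 28)*(1/1462) - 179*(-1/4867) = 97*(1/1462) + 179/4867 = 97/1462 + 179/4867 = 733797/7115554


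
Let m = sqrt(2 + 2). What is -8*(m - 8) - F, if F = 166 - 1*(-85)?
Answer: -203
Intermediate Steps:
m = 2 (m = sqrt(4) = 2)
F = 251 (F = 166 + 85 = 251)
-8*(m - 8) - F = -8*(2 - 8) - 1*251 = -8*(-6) - 251 = 48 - 251 = -203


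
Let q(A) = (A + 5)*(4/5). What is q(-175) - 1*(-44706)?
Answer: 44570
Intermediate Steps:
q(A) = 4 + 4*A/5 (q(A) = (5 + A)*(4*(⅕)) = (5 + A)*(⅘) = 4 + 4*A/5)
q(-175) - 1*(-44706) = (4 + (⅘)*(-175)) - 1*(-44706) = (4 - 140) + 44706 = -136 + 44706 = 44570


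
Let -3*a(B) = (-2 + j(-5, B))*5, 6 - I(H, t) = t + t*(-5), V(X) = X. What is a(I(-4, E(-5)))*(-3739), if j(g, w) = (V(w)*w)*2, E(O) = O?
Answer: 2430350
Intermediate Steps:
I(H, t) = 6 + 4*t (I(H, t) = 6 - (t + t*(-5)) = 6 - (t - 5*t) = 6 - (-4)*t = 6 + 4*t)
j(g, w) = 2*w² (j(g, w) = (w*w)*2 = w²*2 = 2*w²)
a(B) = 10/3 - 10*B²/3 (a(B) = -(-2 + 2*B²)*5/3 = -(-10 + 10*B²)/3 = 10/3 - 10*B²/3)
a(I(-4, E(-5)))*(-3739) = (10/3 - 10*(6 + 4*(-5))²/3)*(-3739) = (10/3 - 10*(6 - 20)²/3)*(-3739) = (10/3 - 10/3*(-14)²)*(-3739) = (10/3 - 10/3*196)*(-3739) = (10/3 - 1960/3)*(-3739) = -650*(-3739) = 2430350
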